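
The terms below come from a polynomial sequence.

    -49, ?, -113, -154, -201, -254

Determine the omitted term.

Using the last 4 terms:
D1: -41, -47, -53
D2: -6, -6
Constant second difference = -6.
Extend backward: -41 + 6 = -35;  -113 + 35 = -78

-78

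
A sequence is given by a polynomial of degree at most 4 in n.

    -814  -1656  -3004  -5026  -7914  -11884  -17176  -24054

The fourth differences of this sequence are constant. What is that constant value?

Δ: -842, -1348, -2022, -2888, -3970, -5292, -6878
Δ²: -506, -674, -866, -1082, -1322, -1586
Δ³: -168, -192, -216, -240, -264
Δ⁴: -24, -24, -24, -24

-24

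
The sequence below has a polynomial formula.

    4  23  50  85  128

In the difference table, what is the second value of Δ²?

8

Δ: 19, 27, 35, 43
Δ²: 8, 8, 8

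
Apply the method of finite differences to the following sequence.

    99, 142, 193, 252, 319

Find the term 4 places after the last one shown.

667

First differences: 43, 51, 59, 67
Second differences: 8, 8, 8
Second differences constant at 8.
67 + 8 = 75;  319 + 75 = 394
75 + 8 = 83;  394 + 83 = 477
83 + 8 = 91;  477 + 91 = 568
91 + 8 = 99;  568 + 99 = 667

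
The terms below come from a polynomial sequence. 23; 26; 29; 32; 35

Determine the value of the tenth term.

First differences: 3 , 3 , 3 , 3
Constant first difference = 3, so extend:
35 + 3 = 38
38 + 3 = 41
41 + 3 = 44
44 + 3 = 47
47 + 3 = 50

50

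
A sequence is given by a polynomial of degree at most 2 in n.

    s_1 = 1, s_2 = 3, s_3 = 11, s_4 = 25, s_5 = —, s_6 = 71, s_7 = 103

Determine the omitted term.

Using the first 4 terms:
First differences: 2  8  14
Second differences: 6  6
Constant second difference = 6.
Extend forward: 14 + 6 = 20;  25 + 20 = 45

45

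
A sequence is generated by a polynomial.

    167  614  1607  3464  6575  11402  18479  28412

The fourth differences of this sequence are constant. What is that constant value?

72

Δ: 447, 993, 1857, 3111, 4827, 7077, 9933
Δ²: 546, 864, 1254, 1716, 2250, 2856
Δ³: 318, 390, 462, 534, 606
Δ⁴: 72, 72, 72, 72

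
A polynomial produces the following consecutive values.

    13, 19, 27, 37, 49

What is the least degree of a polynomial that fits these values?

Δ: 6, 8, 10, 12
Δ²: 2, 2, 2
The second differences are constant, so the polynomial has degree 2.

2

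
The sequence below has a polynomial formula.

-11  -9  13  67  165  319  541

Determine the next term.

843

2 , 22 , 54 , 98 , 154 , 222
20 , 32 , 44 , 56 , 68
12 , 12 , 12 , 12
Constant third difference = 12, so extend:
68 + 12 = 80;  222 + 80 = 302;  541 + 302 = 843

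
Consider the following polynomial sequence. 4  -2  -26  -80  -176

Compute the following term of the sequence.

-326

First differences: -6  -24  -54  -96
Second differences: -18  -30  -42
Third differences: -12  -12
The third differences are constant (-12).
-42 − 12 = -54;  -96 − 54 = -150;  -176 − 150 = -326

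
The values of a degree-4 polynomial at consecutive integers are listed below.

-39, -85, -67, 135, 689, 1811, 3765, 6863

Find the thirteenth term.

53793

-46 , 18 , 202 , 554 , 1122 , 1954 , 3098
64 , 184 , 352 , 568 , 832 , 1144
120 , 168 , 216 , 264 , 312
48 , 48 , 48 , 48
The fourth differences are constant (48).
312 + 48 = 360;  1144 + 360 = 1504;  3098 + 1504 = 4602;  6863 + 4602 = 11465
360 + 48 = 408;  1504 + 408 = 1912;  4602 + 1912 = 6514;  11465 + 6514 = 17979
408 + 48 = 456;  1912 + 456 = 2368;  6514 + 2368 = 8882;  17979 + 8882 = 26861
456 + 48 = 504;  2368 + 504 = 2872;  8882 + 2872 = 11754;  26861 + 11754 = 38615
504 + 48 = 552;  2872 + 552 = 3424;  11754 + 3424 = 15178;  38615 + 15178 = 53793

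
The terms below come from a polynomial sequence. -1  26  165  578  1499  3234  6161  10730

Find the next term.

27 , 139 , 413 , 921 , 1735 , 2927 , 4569
112 , 274 , 508 , 814 , 1192 , 1642
162 , 234 , 306 , 378 , 450
72 , 72 , 72 , 72
Fourth differences constant at 72.
450 + 72 = 522;  1642 + 522 = 2164;  4569 + 2164 = 6733;  10730 + 6733 = 17463

17463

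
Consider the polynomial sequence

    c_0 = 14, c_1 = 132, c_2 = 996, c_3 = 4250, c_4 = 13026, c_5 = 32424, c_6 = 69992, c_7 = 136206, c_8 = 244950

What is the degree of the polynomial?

118, 864, 3254, 8776, 19398, 37568, 66214, 108744
746, 2390, 5522, 10622, 18170, 28646, 42530
1644, 3132, 5100, 7548, 10476, 13884
1488, 1968, 2448, 2928, 3408
480, 480, 480, 480
The fifth differences are constant, so the polynomial has degree 5.

5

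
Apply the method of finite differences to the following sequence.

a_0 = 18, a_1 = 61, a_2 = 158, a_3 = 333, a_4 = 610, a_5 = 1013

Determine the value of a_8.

43 , 97 , 175 , 277 , 403
54 , 78 , 102 , 126
24 , 24 , 24
Third differences constant at 24.
126 + 24 = 150;  403 + 150 = 553;  1013 + 553 = 1566
150 + 24 = 174;  553 + 174 = 727;  1566 + 727 = 2293
174 + 24 = 198;  727 + 198 = 925;  2293 + 925 = 3218

3218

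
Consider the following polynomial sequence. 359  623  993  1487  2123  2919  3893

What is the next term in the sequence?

Δ: 264, 370, 494, 636, 796, 974
Δ²: 106, 124, 142, 160, 178
Δ³: 18, 18, 18, 18
Constant third difference = 18, so extend:
178 + 18 = 196;  974 + 196 = 1170;  3893 + 1170 = 5063

5063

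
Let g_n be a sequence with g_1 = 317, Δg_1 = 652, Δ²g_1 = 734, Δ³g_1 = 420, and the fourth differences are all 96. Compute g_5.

9105

Build the table forward from the leading diagonal:
D4: 96  96  96  96  96
D3: 420  516  612  708  804
D2: 734  1154  1670  2282  2990
D1: 652  1386  2540  4210  6492
g: 317  969  2355  4895  9105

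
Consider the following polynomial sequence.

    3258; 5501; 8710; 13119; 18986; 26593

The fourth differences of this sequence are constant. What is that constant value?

24

D1: 2243, 3209, 4409, 5867, 7607
D2: 966, 1200, 1458, 1740
D3: 234, 258, 282
D4: 24, 24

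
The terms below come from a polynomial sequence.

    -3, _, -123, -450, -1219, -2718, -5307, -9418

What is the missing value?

Using the last 6 terms:
-327  -769  -1499  -2589  -4111
-442  -730  -1090  -1522
-288  -360  -432
-72  -72
Constant fourth difference = -72.
Extend backward: -288 + 72 = -216;  -442 + 216 = -226;  -327 + 226 = -101;  -123 + 101 = -22

-22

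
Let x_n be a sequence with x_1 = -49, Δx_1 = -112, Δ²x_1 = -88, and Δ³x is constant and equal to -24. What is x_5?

Build the table forward from the leading diagonal:
D3: -24  -24  -24  -24  -24
D2: -88  -112  -136  -160  -184
D1: -112  -200  -312  -448  -608
x: -49  -161  -361  -673  -1121

-1121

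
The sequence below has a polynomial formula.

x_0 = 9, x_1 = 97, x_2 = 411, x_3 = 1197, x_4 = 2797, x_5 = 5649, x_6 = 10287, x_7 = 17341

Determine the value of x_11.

Δ: 88, 314, 786, 1600, 2852, 4638, 7054
Δ²: 226, 472, 814, 1252, 1786, 2416
Δ³: 246, 342, 438, 534, 630
Δ⁴: 96, 96, 96, 96
The fourth differences are constant (96).
630 + 96 = 726;  2416 + 726 = 3142;  7054 + 3142 = 10196;  17341 + 10196 = 27537
726 + 96 = 822;  3142 + 822 = 3964;  10196 + 3964 = 14160;  27537 + 14160 = 41697
822 + 96 = 918;  3964 + 918 = 4882;  14160 + 4882 = 19042;  41697 + 19042 = 60739
918 + 96 = 1014;  4882 + 1014 = 5896;  19042 + 5896 = 24938;  60739 + 24938 = 85677

85677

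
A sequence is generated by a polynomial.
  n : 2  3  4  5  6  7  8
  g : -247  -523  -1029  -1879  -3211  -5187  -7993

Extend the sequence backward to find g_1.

-111

First differences: -276, -506, -850, -1332, -1976, -2806
Second differences: -230, -344, -482, -644, -830
Third differences: -114, -138, -162, -186
Fourth differences: -24, -24, -24
The fourth differences are constant at -24.
Work back: -114 + 24 = -90;  -230 + 90 = -140;  -276 + 140 = -136;  -247 + 136 = -111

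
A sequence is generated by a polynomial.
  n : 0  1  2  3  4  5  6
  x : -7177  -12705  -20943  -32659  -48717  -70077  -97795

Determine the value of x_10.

Δ: -5528 , -8238 , -11716 , -16058 , -21360 , -27718
Δ²: -2710 , -3478 , -4342 , -5302 , -6358
Δ³: -768 , -864 , -960 , -1056
Δ⁴: -96 , -96 , -96
The fourth differences are constant (-96).
-1056 − 96 = -1152;  -6358 − 1152 = -7510;  -27718 − 7510 = -35228;  -97795 − 35228 = -133023
-1152 − 96 = -1248;  -7510 − 1248 = -8758;  -35228 − 8758 = -43986;  -133023 − 43986 = -177009
-1248 − 96 = -1344;  -8758 − 1344 = -10102;  -43986 − 10102 = -54088;  -177009 − 54088 = -231097
-1344 − 96 = -1440;  -10102 − 1440 = -11542;  -54088 − 11542 = -65630;  -231097 − 65630 = -296727

-296727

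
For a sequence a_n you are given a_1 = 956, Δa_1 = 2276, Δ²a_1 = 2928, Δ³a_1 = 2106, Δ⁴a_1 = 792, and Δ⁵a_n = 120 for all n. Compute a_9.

281244

Build the table forward from the leading diagonal:
Fifth differences: 120, 120, 120, 120, 120, 120, 120, 120, 120
Fourth differences: 792, 912, 1032, 1152, 1272, 1392, 1512, 1632, 1752
Third differences: 2106, 2898, 3810, 4842, 5994, 7266, 8658, 10170, 11802
Second differences: 2928, 5034, 7932, 11742, 16584, 22578, 29844, 38502, 48672
First differences: 2276, 5204, 10238, 18170, 29912, 46496, 69074, 98918, 137420
a: 956, 3232, 8436, 18674, 36844, 66756, 113252, 182326, 281244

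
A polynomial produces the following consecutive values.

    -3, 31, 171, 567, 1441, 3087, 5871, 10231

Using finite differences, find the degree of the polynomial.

4

34, 140, 396, 874, 1646, 2784, 4360
106, 256, 478, 772, 1138, 1576
150, 222, 294, 366, 438
72, 72, 72, 72
The fourth differences are constant, so the polynomial has degree 4.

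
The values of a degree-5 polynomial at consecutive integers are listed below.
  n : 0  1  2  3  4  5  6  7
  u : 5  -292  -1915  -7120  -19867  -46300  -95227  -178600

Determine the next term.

-311995

-297 , -1623 , -5205 , -12747 , -26433 , -48927 , -83373
-1326 , -3582 , -7542 , -13686 , -22494 , -34446
-2256 , -3960 , -6144 , -8808 , -11952
-1704 , -2184 , -2664 , -3144
-480 , -480 , -480
The fifth differences are constant (-480).
-3144 − 480 = -3624;  -11952 − 3624 = -15576;  -34446 − 15576 = -50022;  -83373 − 50022 = -133395;  -178600 − 133395 = -311995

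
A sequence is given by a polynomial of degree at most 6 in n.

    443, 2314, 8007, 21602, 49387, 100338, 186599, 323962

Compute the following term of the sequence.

D1: 1871, 5693, 13595, 27785, 50951, 86261, 137363
D2: 3822, 7902, 14190, 23166, 35310, 51102
D3: 4080, 6288, 8976, 12144, 15792
D4: 2208, 2688, 3168, 3648
D5: 480, 480, 480
Constant fifth difference = 480, so extend:
3648 + 480 = 4128;  15792 + 4128 = 19920;  51102 + 19920 = 71022;  137363 + 71022 = 208385;  323962 + 208385 = 532347

532347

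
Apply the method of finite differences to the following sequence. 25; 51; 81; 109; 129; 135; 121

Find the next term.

81

Δ: 26 , 30 , 28 , 20 , 6 , -14
Δ²: 4 , -2 , -8 , -14 , -20
Δ³: -6 , -6 , -6 , -6
The third differences are constant (-6).
-20 − 6 = -26;  -14 − 26 = -40;  121 − 40 = 81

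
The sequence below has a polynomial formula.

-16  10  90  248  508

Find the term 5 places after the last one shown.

D1: 26, 80, 158, 260
D2: 54, 78, 102
D3: 24, 24
The third differences are constant (24).
102 + 24 = 126;  260 + 126 = 386;  508 + 386 = 894
126 + 24 = 150;  386 + 150 = 536;  894 + 536 = 1430
150 + 24 = 174;  536 + 174 = 710;  1430 + 710 = 2140
174 + 24 = 198;  710 + 198 = 908;  2140 + 908 = 3048
198 + 24 = 222;  908 + 222 = 1130;  3048 + 1130 = 4178

4178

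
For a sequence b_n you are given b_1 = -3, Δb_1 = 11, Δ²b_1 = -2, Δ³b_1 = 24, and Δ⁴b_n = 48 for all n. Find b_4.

48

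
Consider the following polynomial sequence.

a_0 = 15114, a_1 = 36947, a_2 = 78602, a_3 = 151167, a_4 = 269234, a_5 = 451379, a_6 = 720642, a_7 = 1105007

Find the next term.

1637882

21833  41655  72565  118067  182145  269263  384365
19822  30910  45502  64078  87118  115102
11088  14592  18576  23040  27984
3504  3984  4464  4944
480  480  480
The fifth differences are constant (480).
4944 + 480 = 5424;  27984 + 5424 = 33408;  115102 + 33408 = 148510;  384365 + 148510 = 532875;  1105007 + 532875 = 1637882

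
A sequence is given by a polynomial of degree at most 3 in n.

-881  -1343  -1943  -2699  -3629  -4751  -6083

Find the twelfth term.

-462 , -600 , -756 , -930 , -1122 , -1332
-138 , -156 , -174 , -192 , -210
-18 , -18 , -18 , -18
Constant third difference = -18, so extend:
-210 − 18 = -228;  -1332 − 228 = -1560;  -6083 − 1560 = -7643
-228 − 18 = -246;  -1560 − 246 = -1806;  -7643 − 1806 = -9449
-246 − 18 = -264;  -1806 − 264 = -2070;  -9449 − 2070 = -11519
-264 − 18 = -282;  -2070 − 282 = -2352;  -11519 − 2352 = -13871
-282 − 18 = -300;  -2352 − 300 = -2652;  -13871 − 2652 = -16523

-16523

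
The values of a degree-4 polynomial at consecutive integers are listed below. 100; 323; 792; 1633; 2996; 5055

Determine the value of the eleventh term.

223  469  841  1363  2059
246  372  522  696
126  150  174
24  24
The fourth differences are constant (24).
174 + 24 = 198;  696 + 198 = 894;  2059 + 894 = 2953;  5055 + 2953 = 8008
198 + 24 = 222;  894 + 222 = 1116;  2953 + 1116 = 4069;  8008 + 4069 = 12077
222 + 24 = 246;  1116 + 246 = 1362;  4069 + 1362 = 5431;  12077 + 5431 = 17508
246 + 24 = 270;  1362 + 270 = 1632;  5431 + 1632 = 7063;  17508 + 7063 = 24571
270 + 24 = 294;  1632 + 294 = 1926;  7063 + 1926 = 8989;  24571 + 8989 = 33560

33560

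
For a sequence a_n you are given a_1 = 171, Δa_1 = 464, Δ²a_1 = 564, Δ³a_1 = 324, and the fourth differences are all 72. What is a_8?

29123

Build the table forward from the leading diagonal:
Fourth differences: 72, 72, 72, 72, 72, 72, 72, 72
Third differences: 324, 396, 468, 540, 612, 684, 756, 828
Second differences: 564, 888, 1284, 1752, 2292, 2904, 3588, 4344
First differences: 464, 1028, 1916, 3200, 4952, 7244, 10148, 13736
a: 171, 635, 1663, 3579, 6779, 11731, 18975, 29123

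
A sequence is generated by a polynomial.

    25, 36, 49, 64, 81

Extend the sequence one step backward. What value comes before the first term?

16

D1: 11, 13, 15, 17
D2: 2, 2, 2
The second differences are constant at 2.
Work back: 11 − 2 = 9;  25 − 9 = 16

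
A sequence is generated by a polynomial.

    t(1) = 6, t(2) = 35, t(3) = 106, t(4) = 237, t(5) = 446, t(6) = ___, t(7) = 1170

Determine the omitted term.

751

Using the first 5 terms:
First differences: 29, 71, 131, 209
Second differences: 42, 60, 78
Third differences: 18, 18
Constant third difference = 18.
Extend forward: 78 + 18 = 96;  209 + 96 = 305;  446 + 305 = 751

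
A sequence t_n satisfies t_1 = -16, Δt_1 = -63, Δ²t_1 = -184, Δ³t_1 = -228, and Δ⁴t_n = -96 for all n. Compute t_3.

Build the table forward from the leading diagonal:
Δ⁴: -96, -96, -96
Δ³: -228, -324, -420
Δ²: -184, -412, -736
Δ: -63, -247, -659
t: -16, -79, -326

-326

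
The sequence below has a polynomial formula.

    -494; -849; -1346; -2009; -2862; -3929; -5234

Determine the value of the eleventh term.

-13314

First differences: -355, -497, -663, -853, -1067, -1305
Second differences: -142, -166, -190, -214, -238
Third differences: -24, -24, -24, -24
Third differences constant at -24.
-238 − 24 = -262;  -1305 − 262 = -1567;  -5234 − 1567 = -6801
-262 − 24 = -286;  -1567 − 286 = -1853;  -6801 − 1853 = -8654
-286 − 24 = -310;  -1853 − 310 = -2163;  -8654 − 2163 = -10817
-310 − 24 = -334;  -2163 − 334 = -2497;  -10817 − 2497 = -13314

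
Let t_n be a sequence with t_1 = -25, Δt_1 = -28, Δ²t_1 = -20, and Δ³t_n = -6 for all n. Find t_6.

Build the table forward from the leading diagonal:
Third differences: -6, -6, -6, -6, -6, -6
Second differences: -20, -26, -32, -38, -44, -50
First differences: -28, -48, -74, -106, -144, -188
t: -25, -53, -101, -175, -281, -425

-425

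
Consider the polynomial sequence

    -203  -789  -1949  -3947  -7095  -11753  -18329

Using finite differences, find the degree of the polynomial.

4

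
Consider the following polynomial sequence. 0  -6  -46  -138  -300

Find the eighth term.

First differences: -6 , -40 , -92 , -162
Second differences: -34 , -52 , -70
Third differences: -18 , -18
Constant third difference = -18, so extend:
-70 − 18 = -88;  -162 − 88 = -250;  -300 − 250 = -550
-88 − 18 = -106;  -250 − 106 = -356;  -550 − 356 = -906
-106 − 18 = -124;  -356 − 124 = -480;  -906 − 480 = -1386

-1386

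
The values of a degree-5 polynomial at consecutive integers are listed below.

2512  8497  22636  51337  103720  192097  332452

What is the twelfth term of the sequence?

2690857

5985 , 14139 , 28701 , 52383 , 88377 , 140355
8154 , 14562 , 23682 , 35994 , 51978
6408 , 9120 , 12312 , 15984
2712 , 3192 , 3672
480 , 480
Constant fifth difference = 480, so extend:
3672 + 480 = 4152;  15984 + 4152 = 20136;  51978 + 20136 = 72114;  140355 + 72114 = 212469;  332452 + 212469 = 544921
4152 + 480 = 4632;  20136 + 4632 = 24768;  72114 + 24768 = 96882;  212469 + 96882 = 309351;  544921 + 309351 = 854272
4632 + 480 = 5112;  24768 + 5112 = 29880;  96882 + 29880 = 126762;  309351 + 126762 = 436113;  854272 + 436113 = 1290385
5112 + 480 = 5592;  29880 + 5592 = 35472;  126762 + 35472 = 162234;  436113 + 162234 = 598347;  1290385 + 598347 = 1888732
5592 + 480 = 6072;  35472 + 6072 = 41544;  162234 + 41544 = 203778;  598347 + 203778 = 802125;  1888732 + 802125 = 2690857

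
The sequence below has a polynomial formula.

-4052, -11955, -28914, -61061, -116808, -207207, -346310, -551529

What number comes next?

First differences: -7903, -16959, -32147, -55747, -90399, -139103, -205219
Second differences: -9056, -15188, -23600, -34652, -48704, -66116
Third differences: -6132, -8412, -11052, -14052, -17412
Fourth differences: -2280, -2640, -3000, -3360
Fifth differences: -360, -360, -360
The fifth differences are constant (-360).
-3360 − 360 = -3720;  -17412 − 3720 = -21132;  -66116 − 21132 = -87248;  -205219 − 87248 = -292467;  -551529 − 292467 = -843996

-843996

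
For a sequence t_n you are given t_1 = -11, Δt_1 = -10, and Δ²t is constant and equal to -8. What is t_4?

-65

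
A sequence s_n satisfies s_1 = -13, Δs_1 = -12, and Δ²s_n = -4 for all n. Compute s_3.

-41

Build the table forward from the leading diagonal:
D2: -4, -4, -4
D1: -12, -16, -20
s: -13, -25, -41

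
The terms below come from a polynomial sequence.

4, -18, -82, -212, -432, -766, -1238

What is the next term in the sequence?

Δ: -22  -64  -130  -220  -334  -472
Δ²: -42  -66  -90  -114  -138
Δ³: -24  -24  -24  -24
Third differences constant at -24.
-138 − 24 = -162;  -472 − 162 = -634;  -1238 − 634 = -1872

-1872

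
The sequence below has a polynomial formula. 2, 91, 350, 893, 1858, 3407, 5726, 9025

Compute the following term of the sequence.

89, 259, 543, 965, 1549, 2319, 3299
170, 284, 422, 584, 770, 980
114, 138, 162, 186, 210
24, 24, 24, 24
Fourth differences constant at 24.
210 + 24 = 234;  980 + 234 = 1214;  3299 + 1214 = 4513;  9025 + 4513 = 13538

13538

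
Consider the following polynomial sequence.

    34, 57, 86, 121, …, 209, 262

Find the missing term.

Using the first 4 terms:
23  29  35
6  6
Constant second difference = 6.
Extend forward: 35 + 6 = 41;  121 + 41 = 162

162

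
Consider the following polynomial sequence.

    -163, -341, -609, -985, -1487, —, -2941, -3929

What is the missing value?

-2133

Using the first 5 terms:
First differences: -178  -268  -376  -502
Second differences: -90  -108  -126
Third differences: -18  -18
Constant third difference = -18.
Extend forward: -126 − 18 = -144;  -502 − 144 = -646;  -1487 − 646 = -2133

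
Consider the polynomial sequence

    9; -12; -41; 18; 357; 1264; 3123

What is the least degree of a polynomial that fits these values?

-21, -29, 59, 339, 907, 1859
-8, 88, 280, 568, 952
96, 192, 288, 384
96, 96, 96
The fourth differences are constant, so the polynomial has degree 4.

4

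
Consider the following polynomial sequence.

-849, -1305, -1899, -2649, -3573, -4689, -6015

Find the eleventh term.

D1: -456, -594, -750, -924, -1116, -1326
D2: -138, -156, -174, -192, -210
D3: -18, -18, -18, -18
Constant third difference = -18, so extend:
-210 − 18 = -228;  -1326 − 228 = -1554;  -6015 − 1554 = -7569
-228 − 18 = -246;  -1554 − 246 = -1800;  -7569 − 1800 = -9369
-246 − 18 = -264;  -1800 − 264 = -2064;  -9369 − 2064 = -11433
-264 − 18 = -282;  -2064 − 282 = -2346;  -11433 − 2346 = -13779

-13779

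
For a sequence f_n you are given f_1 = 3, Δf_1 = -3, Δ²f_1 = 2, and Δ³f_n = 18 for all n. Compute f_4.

18

Build the table forward from the leading diagonal:
Δ³: 18, 18, 18, 18
Δ²: 2, 20, 38, 56
Δ: -3, -1, 19, 57
f: 3, 0, -1, 18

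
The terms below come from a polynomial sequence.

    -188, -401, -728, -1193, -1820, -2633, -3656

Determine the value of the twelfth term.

-12761

-213  -327  -465  -627  -813  -1023
-114  -138  -162  -186  -210
-24  -24  -24  -24
Constant third difference = -24, so extend:
-210 − 24 = -234;  -1023 − 234 = -1257;  -3656 − 1257 = -4913
-234 − 24 = -258;  -1257 − 258 = -1515;  -4913 − 1515 = -6428
-258 − 24 = -282;  -1515 − 282 = -1797;  -6428 − 1797 = -8225
-282 − 24 = -306;  -1797 − 306 = -2103;  -8225 − 2103 = -10328
-306 − 24 = -330;  -2103 − 330 = -2433;  -10328 − 2433 = -12761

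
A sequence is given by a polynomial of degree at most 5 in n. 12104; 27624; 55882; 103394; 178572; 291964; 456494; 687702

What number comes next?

1003984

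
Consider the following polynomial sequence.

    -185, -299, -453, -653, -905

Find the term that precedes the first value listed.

-114, -154, -200, -252
-40, -46, -52
-6, -6
The third differences are constant at -6.
Work back: -40 + 6 = -34;  -114 + 34 = -80;  -185 + 80 = -105

-105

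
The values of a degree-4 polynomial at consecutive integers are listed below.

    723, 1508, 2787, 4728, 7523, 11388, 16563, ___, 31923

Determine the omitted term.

23312

Using the first 7 terms:
785  1279  1941  2795  3865  5175
494  662  854  1070  1310
168  192  216  240
24  24  24
Constant fourth difference = 24.
Extend forward: 240 + 24 = 264;  1310 + 264 = 1574;  5175 + 1574 = 6749;  16563 + 6749 = 23312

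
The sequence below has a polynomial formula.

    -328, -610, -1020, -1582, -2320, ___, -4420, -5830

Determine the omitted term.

Using the first 5 terms:
D1: -282  -410  -562  -738
D2: -128  -152  -176
D3: -24  -24
Constant third difference = -24.
Extend forward: -176 − 24 = -200;  -738 − 200 = -938;  -2320 − 938 = -3258

-3258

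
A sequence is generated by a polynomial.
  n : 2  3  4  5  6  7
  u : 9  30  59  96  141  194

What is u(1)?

-4

Δ: 21, 29, 37, 45, 53
Δ²: 8, 8, 8, 8
The second differences are constant at 8.
Work back: 21 − 8 = 13;  9 − 13 = -4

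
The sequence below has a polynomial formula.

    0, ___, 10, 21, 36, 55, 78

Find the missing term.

3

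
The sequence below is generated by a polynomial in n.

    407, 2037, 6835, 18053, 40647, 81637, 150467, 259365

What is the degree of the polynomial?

Δ: 1630, 4798, 11218, 22594, 40990, 68830, 108898
Δ²: 3168, 6420, 11376, 18396, 27840, 40068
Δ³: 3252, 4956, 7020, 9444, 12228
Δ⁴: 1704, 2064, 2424, 2784
Δ⁵: 360, 360, 360
The fifth differences are constant, so the polynomial has degree 5.

5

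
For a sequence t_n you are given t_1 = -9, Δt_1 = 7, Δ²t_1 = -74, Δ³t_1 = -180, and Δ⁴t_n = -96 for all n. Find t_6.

Build the table forward from the leading diagonal:
Fourth differences: -96  -96  -96  -96  -96  -96
Third differences: -180  -276  -372  -468  -564  -660
Second differences: -74  -254  -530  -902  -1370  -1934
First differences: 7  -67  -321  -851  -1753  -3123
t: -9  -2  -69  -390  -1241  -2994

-2994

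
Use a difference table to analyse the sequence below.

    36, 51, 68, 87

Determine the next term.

D1: 15, 17, 19
D2: 2, 2
Second differences constant at 2.
19 + 2 = 21;  87 + 21 = 108

108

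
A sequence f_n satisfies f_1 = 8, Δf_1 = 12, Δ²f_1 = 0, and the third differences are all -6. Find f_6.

Build the table forward from the leading diagonal:
D3: -6  -6  -6  -6  -6  -6
D2: 0  -6  -12  -18  -24  -30
D1: 12  12  6  -6  -24  -48
f: 8  20  32  38  32  8

8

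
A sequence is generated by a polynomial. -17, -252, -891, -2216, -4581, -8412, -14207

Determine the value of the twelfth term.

First differences: -235, -639, -1325, -2365, -3831, -5795
Second differences: -404, -686, -1040, -1466, -1964
Third differences: -282, -354, -426, -498
Fourth differences: -72, -72, -72
Fourth differences constant at -72.
-498 − 72 = -570;  -1964 − 570 = -2534;  -5795 − 2534 = -8329;  -14207 − 8329 = -22536
-570 − 72 = -642;  -2534 − 642 = -3176;  -8329 − 3176 = -11505;  -22536 − 11505 = -34041
-642 − 72 = -714;  -3176 − 714 = -3890;  -11505 − 3890 = -15395;  -34041 − 15395 = -49436
-714 − 72 = -786;  -3890 − 786 = -4676;  -15395 − 4676 = -20071;  -49436 − 20071 = -69507
-786 − 72 = -858;  -4676 − 858 = -5534;  -20071 − 5534 = -25605;  -69507 − 25605 = -95112

-95112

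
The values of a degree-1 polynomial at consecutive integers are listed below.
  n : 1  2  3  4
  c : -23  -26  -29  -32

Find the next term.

-35

First differences: -3 , -3 , -3
The first differences are constant (-3).
-32 − 3 = -35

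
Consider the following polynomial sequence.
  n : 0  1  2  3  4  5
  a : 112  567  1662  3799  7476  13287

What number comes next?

21922

D1: 455 , 1095 , 2137 , 3677 , 5811
D2: 640 , 1042 , 1540 , 2134
D3: 402 , 498 , 594
D4: 96 , 96
The fourth differences are constant (96).
594 + 96 = 690;  2134 + 690 = 2824;  5811 + 2824 = 8635;  13287 + 8635 = 21922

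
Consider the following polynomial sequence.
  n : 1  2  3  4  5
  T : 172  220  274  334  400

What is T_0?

48  54  60  66
6  6  6
The second differences are constant at 6.
Work back: 48 − 6 = 42;  172 − 42 = 130

130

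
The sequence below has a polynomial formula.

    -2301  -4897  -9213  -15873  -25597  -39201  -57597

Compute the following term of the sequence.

-81793

D1: -2596  -4316  -6660  -9724  -13604  -18396
D2: -1720  -2344  -3064  -3880  -4792
D3: -624  -720  -816  -912
D4: -96  -96  -96
The fourth differences are constant (-96).
-912 − 96 = -1008;  -4792 − 1008 = -5800;  -18396 − 5800 = -24196;  -57597 − 24196 = -81793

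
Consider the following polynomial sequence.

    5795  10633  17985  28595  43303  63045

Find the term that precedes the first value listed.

Δ: 4838  7352  10610  14708  19742
Δ²: 2514  3258  4098  5034
Δ³: 744  840  936
Δ⁴: 96  96
The fourth differences are constant at 96.
Work back: 744 − 96 = 648;  2514 − 648 = 1866;  4838 − 1866 = 2972;  5795 − 2972 = 2823

2823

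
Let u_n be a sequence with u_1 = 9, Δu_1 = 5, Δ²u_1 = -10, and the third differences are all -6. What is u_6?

-126

Build the table forward from the leading diagonal:
D3: -6, -6, -6, -6, -6, -6
D2: -10, -16, -22, -28, -34, -40
D1: 5, -5, -21, -43, -71, -105
u: 9, 14, 9, -12, -55, -126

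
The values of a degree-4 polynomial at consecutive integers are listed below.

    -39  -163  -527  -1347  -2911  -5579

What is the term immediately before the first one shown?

First differences: -124  -364  -820  -1564  -2668
Second differences: -240  -456  -744  -1104
Third differences: -216  -288  -360
Fourth differences: -72  -72
The fourth differences are constant at -72.
Work back: -216 + 72 = -144;  -240 + 144 = -96;  -124 + 96 = -28;  -39 + 28 = -11

-11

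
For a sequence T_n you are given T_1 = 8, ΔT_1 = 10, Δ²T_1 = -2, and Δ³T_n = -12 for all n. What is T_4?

20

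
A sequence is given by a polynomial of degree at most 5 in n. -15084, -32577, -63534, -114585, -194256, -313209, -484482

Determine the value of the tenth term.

First differences: -17493, -30957, -51051, -79671, -118953, -171273
Second differences: -13464, -20094, -28620, -39282, -52320
Third differences: -6630, -8526, -10662, -13038
Fourth differences: -1896, -2136, -2376
Fifth differences: -240, -240
The fifth differences are constant (-240).
-2376 − 240 = -2616;  -13038 − 2616 = -15654;  -52320 − 15654 = -67974;  -171273 − 67974 = -239247;  -484482 − 239247 = -723729
-2616 − 240 = -2856;  -15654 − 2856 = -18510;  -67974 − 18510 = -86484;  -239247 − 86484 = -325731;  -723729 − 325731 = -1049460
-2856 − 240 = -3096;  -18510 − 3096 = -21606;  -86484 − 21606 = -108090;  -325731 − 108090 = -433821;  -1049460 − 433821 = -1483281

-1483281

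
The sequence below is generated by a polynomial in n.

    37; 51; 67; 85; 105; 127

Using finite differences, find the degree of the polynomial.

14, 16, 18, 20, 22
2, 2, 2, 2
The second differences are constant, so the polynomial has degree 2.

2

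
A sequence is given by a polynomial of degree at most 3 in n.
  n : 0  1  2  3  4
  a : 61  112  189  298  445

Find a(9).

Δ: 51 , 77 , 109 , 147
Δ²: 26 , 32 , 38
Δ³: 6 , 6
Third differences constant at 6.
38 + 6 = 44;  147 + 44 = 191;  445 + 191 = 636
44 + 6 = 50;  191 + 50 = 241;  636 + 241 = 877
50 + 6 = 56;  241 + 56 = 297;  877 + 297 = 1174
56 + 6 = 62;  297 + 62 = 359;  1174 + 359 = 1533
62 + 6 = 68;  359 + 68 = 427;  1533 + 427 = 1960

1960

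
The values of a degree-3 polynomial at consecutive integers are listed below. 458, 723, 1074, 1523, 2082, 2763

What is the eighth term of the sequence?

Δ: 265, 351, 449, 559, 681
Δ²: 86, 98, 110, 122
Δ³: 12, 12, 12
Third differences constant at 12.
122 + 12 = 134;  681 + 134 = 815;  2763 + 815 = 3578
134 + 12 = 146;  815 + 146 = 961;  3578 + 961 = 4539

4539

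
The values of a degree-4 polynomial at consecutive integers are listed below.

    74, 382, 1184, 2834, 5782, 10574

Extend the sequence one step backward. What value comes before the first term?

2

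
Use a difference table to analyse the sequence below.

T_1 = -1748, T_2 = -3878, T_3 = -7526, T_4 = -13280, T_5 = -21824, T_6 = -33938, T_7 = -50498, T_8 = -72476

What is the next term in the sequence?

-2130  -3648  -5754  -8544  -12114  -16560  -21978
-1518  -2106  -2790  -3570  -4446  -5418
-588  -684  -780  -876  -972
-96  -96  -96  -96
Fourth differences constant at -96.
-972 − 96 = -1068;  -5418 − 1068 = -6486;  -21978 − 6486 = -28464;  -72476 − 28464 = -100940

-100940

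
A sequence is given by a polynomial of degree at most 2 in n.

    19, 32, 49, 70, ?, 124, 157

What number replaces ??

Using the first 4 terms:
Δ: 13  17  21
Δ²: 4  4
Constant second difference = 4.
Extend forward: 21 + 4 = 25;  70 + 25 = 95

95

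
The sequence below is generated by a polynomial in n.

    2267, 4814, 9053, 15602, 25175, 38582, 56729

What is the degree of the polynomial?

4

Δ: 2547, 4239, 6549, 9573, 13407, 18147
Δ²: 1692, 2310, 3024, 3834, 4740
Δ³: 618, 714, 810, 906
Δ⁴: 96, 96, 96
The fourth differences are constant, so the polynomial has degree 4.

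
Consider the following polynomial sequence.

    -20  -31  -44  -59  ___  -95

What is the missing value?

Using the first 4 terms:
-11  -13  -15
-2  -2
Constant second difference = -2.
Extend forward: -15 − 2 = -17;  -59 − 17 = -76

-76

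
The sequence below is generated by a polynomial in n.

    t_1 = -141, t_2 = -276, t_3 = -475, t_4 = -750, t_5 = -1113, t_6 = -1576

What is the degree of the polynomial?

3

First differences: -135, -199, -275, -363, -463
Second differences: -64, -76, -88, -100
Third differences: -12, -12, -12
The third differences are constant, so the polynomial has degree 3.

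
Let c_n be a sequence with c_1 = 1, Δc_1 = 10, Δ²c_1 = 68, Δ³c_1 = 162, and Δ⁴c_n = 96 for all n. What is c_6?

Build the table forward from the leading diagonal:
Δ⁴: 96, 96, 96, 96, 96, 96
Δ³: 162, 258, 354, 450, 546, 642
Δ²: 68, 230, 488, 842, 1292, 1838
Δ: 10, 78, 308, 796, 1638, 2930
c: 1, 11, 89, 397, 1193, 2831

2831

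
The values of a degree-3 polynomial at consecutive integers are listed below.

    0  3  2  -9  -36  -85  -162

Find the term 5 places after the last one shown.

3 , -1 , -11 , -27 , -49 , -77
-4 , -10 , -16 , -22 , -28
-6 , -6 , -6 , -6
Third differences constant at -6.
-28 − 6 = -34;  -77 − 34 = -111;  -162 − 111 = -273
-34 − 6 = -40;  -111 − 40 = -151;  -273 − 151 = -424
-40 − 6 = -46;  -151 − 46 = -197;  -424 − 197 = -621
-46 − 6 = -52;  -197 − 52 = -249;  -621 − 249 = -870
-52 − 6 = -58;  -249 − 58 = -307;  -870 − 307 = -1177

-1177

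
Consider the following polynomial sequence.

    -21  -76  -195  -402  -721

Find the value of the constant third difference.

-24

First differences: -55, -119, -207, -319
Second differences: -64, -88, -112
Third differences: -24, -24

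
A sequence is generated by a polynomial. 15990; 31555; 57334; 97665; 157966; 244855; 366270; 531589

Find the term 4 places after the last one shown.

First differences: 15565, 25779, 40331, 60301, 86889, 121415, 165319
Second differences: 10214, 14552, 19970, 26588, 34526, 43904
Third differences: 4338, 5418, 6618, 7938, 9378
Fourth differences: 1080, 1200, 1320, 1440
Fifth differences: 120, 120, 120
Constant fifth difference = 120, so extend:
1440 + 120 = 1560;  9378 + 1560 = 10938;  43904 + 10938 = 54842;  165319 + 54842 = 220161;  531589 + 220161 = 751750
1560 + 120 = 1680;  10938 + 1680 = 12618;  54842 + 12618 = 67460;  220161 + 67460 = 287621;  751750 + 287621 = 1039371
1680 + 120 = 1800;  12618 + 1800 = 14418;  67460 + 14418 = 81878;  287621 + 81878 = 369499;  1039371 + 369499 = 1408870
1800 + 120 = 1920;  14418 + 1920 = 16338;  81878 + 16338 = 98216;  369499 + 98216 = 467715;  1408870 + 467715 = 1876585

1876585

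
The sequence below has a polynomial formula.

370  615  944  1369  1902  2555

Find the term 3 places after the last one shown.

D1: 245, 329, 425, 533, 653
D2: 84, 96, 108, 120
D3: 12, 12, 12
The third differences are constant (12).
120 + 12 = 132;  653 + 132 = 785;  2555 + 785 = 3340
132 + 12 = 144;  785 + 144 = 929;  3340 + 929 = 4269
144 + 12 = 156;  929 + 156 = 1085;  4269 + 1085 = 5354

5354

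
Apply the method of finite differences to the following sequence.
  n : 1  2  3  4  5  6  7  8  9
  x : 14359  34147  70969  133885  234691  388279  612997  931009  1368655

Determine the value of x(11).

2731249

Δ: 19788  36822  62916  100806  153588  224718  318012  437646
Δ²: 17034  26094  37890  52782  71130  93294  119634
Δ³: 9060  11796  14892  18348  22164  26340
Δ⁴: 2736  3096  3456  3816  4176
Δ⁵: 360  360  360  360
The fifth differences are constant (360).
4176 + 360 = 4536;  26340 + 4536 = 30876;  119634 + 30876 = 150510;  437646 + 150510 = 588156;  1368655 + 588156 = 1956811
4536 + 360 = 4896;  30876 + 4896 = 35772;  150510 + 35772 = 186282;  588156 + 186282 = 774438;  1956811 + 774438 = 2731249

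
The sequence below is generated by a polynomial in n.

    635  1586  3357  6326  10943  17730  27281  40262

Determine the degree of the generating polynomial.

951, 1771, 2969, 4617, 6787, 9551, 12981
820, 1198, 1648, 2170, 2764, 3430
378, 450, 522, 594, 666
72, 72, 72, 72
The fourth differences are constant, so the polynomial has degree 4.

4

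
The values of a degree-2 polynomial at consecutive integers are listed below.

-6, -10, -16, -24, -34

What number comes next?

-46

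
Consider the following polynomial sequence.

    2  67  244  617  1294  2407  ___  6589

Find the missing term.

4112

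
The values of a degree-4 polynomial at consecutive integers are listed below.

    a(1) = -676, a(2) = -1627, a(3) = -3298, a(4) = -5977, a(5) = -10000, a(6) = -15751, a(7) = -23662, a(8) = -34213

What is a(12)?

-951  -1671  -2679  -4023  -5751  -7911  -10551
-720  -1008  -1344  -1728  -2160  -2640
-288  -336  -384  -432  -480
-48  -48  -48  -48
Fourth differences constant at -48.
-480 − 48 = -528;  -2640 − 528 = -3168;  -10551 − 3168 = -13719;  -34213 − 13719 = -47932
-528 − 48 = -576;  -3168 − 576 = -3744;  -13719 − 3744 = -17463;  -47932 − 17463 = -65395
-576 − 48 = -624;  -3744 − 624 = -4368;  -17463 − 4368 = -21831;  -65395 − 21831 = -87226
-624 − 48 = -672;  -4368 − 672 = -5040;  -21831 − 5040 = -26871;  -87226 − 26871 = -114097

-114097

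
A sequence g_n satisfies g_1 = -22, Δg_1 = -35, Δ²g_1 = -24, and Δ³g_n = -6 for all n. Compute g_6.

-497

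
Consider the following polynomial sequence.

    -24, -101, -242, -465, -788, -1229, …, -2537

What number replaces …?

-1806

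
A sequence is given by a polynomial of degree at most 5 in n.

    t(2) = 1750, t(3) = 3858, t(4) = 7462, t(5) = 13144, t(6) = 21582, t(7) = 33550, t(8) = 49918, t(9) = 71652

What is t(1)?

652

Δ: 2108, 3604, 5682, 8438, 11968, 16368, 21734
Δ²: 1496, 2078, 2756, 3530, 4400, 5366
Δ³: 582, 678, 774, 870, 966
Δ⁴: 96, 96, 96, 96
The fourth differences are constant at 96.
Work back: 582 − 96 = 486;  1496 − 486 = 1010;  2108 − 1010 = 1098;  1750 − 1098 = 652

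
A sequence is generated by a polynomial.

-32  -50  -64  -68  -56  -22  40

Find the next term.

136

First differences: -18, -14, -4, 12, 34, 62
Second differences: 4, 10, 16, 22, 28
Third differences: 6, 6, 6, 6
Constant third difference = 6, so extend:
28 + 6 = 34;  62 + 34 = 96;  40 + 96 = 136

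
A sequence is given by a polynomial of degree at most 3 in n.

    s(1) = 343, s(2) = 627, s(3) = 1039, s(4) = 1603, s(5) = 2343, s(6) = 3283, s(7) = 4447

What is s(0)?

163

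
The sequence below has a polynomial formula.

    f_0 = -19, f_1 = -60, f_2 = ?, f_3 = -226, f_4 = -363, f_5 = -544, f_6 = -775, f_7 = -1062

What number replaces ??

Using the last 5 terms:
First differences: -137, -181, -231, -287
Second differences: -44, -50, -56
Third differences: -6, -6
Constant third difference = -6.
Extend backward: -44 + 6 = -38;  -137 + 38 = -99;  -226 + 99 = -127

-127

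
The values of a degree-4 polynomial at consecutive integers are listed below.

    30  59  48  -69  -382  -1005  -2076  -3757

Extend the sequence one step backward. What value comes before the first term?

3

Δ: 29, -11, -117, -313, -623, -1071, -1681
Δ²: -40, -106, -196, -310, -448, -610
Δ³: -66, -90, -114, -138, -162
Δ⁴: -24, -24, -24, -24
The fourth differences are constant at -24.
Work back: -66 + 24 = -42;  -40 + 42 = 2;  29 − 2 = 27;  30 − 27 = 3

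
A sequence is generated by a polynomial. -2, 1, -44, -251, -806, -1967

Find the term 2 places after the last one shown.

-7499

3, -45, -207, -555, -1161
-48, -162, -348, -606
-114, -186, -258
-72, -72
The fourth differences are constant (-72).
-258 − 72 = -330;  -606 − 330 = -936;  -1161 − 936 = -2097;  -1967 − 2097 = -4064
-330 − 72 = -402;  -936 − 402 = -1338;  -2097 − 1338 = -3435;  -4064 − 3435 = -7499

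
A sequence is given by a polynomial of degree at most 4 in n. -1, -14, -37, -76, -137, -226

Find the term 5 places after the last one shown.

-1301

D1: -13  -23  -39  -61  -89
D2: -10  -16  -22  -28
D3: -6  -6  -6
Constant third difference = -6, so extend:
-28 − 6 = -34;  -89 − 34 = -123;  -226 − 123 = -349
-34 − 6 = -40;  -123 − 40 = -163;  -349 − 163 = -512
-40 − 6 = -46;  -163 − 46 = -209;  -512 − 209 = -721
-46 − 6 = -52;  -209 − 52 = -261;  -721 − 261 = -982
-52 − 6 = -58;  -261 − 58 = -319;  -982 − 319 = -1301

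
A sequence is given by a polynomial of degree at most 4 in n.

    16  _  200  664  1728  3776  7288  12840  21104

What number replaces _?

Using the last 7 terms:
D1: 464, 1064, 2048, 3512, 5552, 8264
D2: 600, 984, 1464, 2040, 2712
D3: 384, 480, 576, 672
D4: 96, 96, 96
Constant fourth difference = 96.
Extend backward: 384 − 96 = 288;  600 − 288 = 312;  464 − 312 = 152;  200 − 152 = 48

48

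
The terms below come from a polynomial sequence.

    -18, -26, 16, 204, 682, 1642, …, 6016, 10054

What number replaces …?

3324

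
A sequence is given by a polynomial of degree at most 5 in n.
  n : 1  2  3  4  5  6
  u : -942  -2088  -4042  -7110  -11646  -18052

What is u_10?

-72096

D1: -1146, -1954, -3068, -4536, -6406
D2: -808, -1114, -1468, -1870
D3: -306, -354, -402
D4: -48, -48
Constant fourth difference = -48, so extend:
-402 − 48 = -450;  -1870 − 450 = -2320;  -6406 − 2320 = -8726;  -18052 − 8726 = -26778
-450 − 48 = -498;  -2320 − 498 = -2818;  -8726 − 2818 = -11544;  -26778 − 11544 = -38322
-498 − 48 = -546;  -2818 − 546 = -3364;  -11544 − 3364 = -14908;  -38322 − 14908 = -53230
-546 − 48 = -594;  -3364 − 594 = -3958;  -14908 − 3958 = -18866;  -53230 − 18866 = -72096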